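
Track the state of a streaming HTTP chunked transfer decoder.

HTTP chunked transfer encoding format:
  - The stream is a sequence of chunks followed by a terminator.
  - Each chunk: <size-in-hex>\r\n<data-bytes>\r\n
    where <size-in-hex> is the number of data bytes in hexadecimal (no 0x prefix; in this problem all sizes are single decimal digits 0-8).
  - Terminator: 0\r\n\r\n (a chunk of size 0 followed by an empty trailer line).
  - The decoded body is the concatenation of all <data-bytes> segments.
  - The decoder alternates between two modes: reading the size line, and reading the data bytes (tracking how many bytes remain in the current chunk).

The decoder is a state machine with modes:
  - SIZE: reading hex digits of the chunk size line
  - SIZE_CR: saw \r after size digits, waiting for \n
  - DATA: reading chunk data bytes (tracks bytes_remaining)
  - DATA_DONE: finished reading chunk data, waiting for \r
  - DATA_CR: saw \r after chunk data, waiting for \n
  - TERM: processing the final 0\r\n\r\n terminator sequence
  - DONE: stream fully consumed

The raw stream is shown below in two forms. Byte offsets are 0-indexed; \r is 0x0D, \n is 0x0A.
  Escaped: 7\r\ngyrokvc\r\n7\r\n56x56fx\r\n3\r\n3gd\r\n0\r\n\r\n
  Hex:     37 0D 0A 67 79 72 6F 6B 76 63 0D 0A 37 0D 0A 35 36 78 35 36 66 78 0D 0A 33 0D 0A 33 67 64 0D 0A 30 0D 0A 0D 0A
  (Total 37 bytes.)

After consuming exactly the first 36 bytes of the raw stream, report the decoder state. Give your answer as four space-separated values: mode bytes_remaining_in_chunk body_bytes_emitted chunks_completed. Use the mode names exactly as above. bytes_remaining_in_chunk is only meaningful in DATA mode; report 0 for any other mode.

Answer: TERM 0 17 3

Derivation:
Byte 0 = '7': mode=SIZE remaining=0 emitted=0 chunks_done=0
Byte 1 = 0x0D: mode=SIZE_CR remaining=0 emitted=0 chunks_done=0
Byte 2 = 0x0A: mode=DATA remaining=7 emitted=0 chunks_done=0
Byte 3 = 'g': mode=DATA remaining=6 emitted=1 chunks_done=0
Byte 4 = 'y': mode=DATA remaining=5 emitted=2 chunks_done=0
Byte 5 = 'r': mode=DATA remaining=4 emitted=3 chunks_done=0
Byte 6 = 'o': mode=DATA remaining=3 emitted=4 chunks_done=0
Byte 7 = 'k': mode=DATA remaining=2 emitted=5 chunks_done=0
Byte 8 = 'v': mode=DATA remaining=1 emitted=6 chunks_done=0
Byte 9 = 'c': mode=DATA_DONE remaining=0 emitted=7 chunks_done=0
Byte 10 = 0x0D: mode=DATA_CR remaining=0 emitted=7 chunks_done=0
Byte 11 = 0x0A: mode=SIZE remaining=0 emitted=7 chunks_done=1
Byte 12 = '7': mode=SIZE remaining=0 emitted=7 chunks_done=1
Byte 13 = 0x0D: mode=SIZE_CR remaining=0 emitted=7 chunks_done=1
Byte 14 = 0x0A: mode=DATA remaining=7 emitted=7 chunks_done=1
Byte 15 = '5': mode=DATA remaining=6 emitted=8 chunks_done=1
Byte 16 = '6': mode=DATA remaining=5 emitted=9 chunks_done=1
Byte 17 = 'x': mode=DATA remaining=4 emitted=10 chunks_done=1
Byte 18 = '5': mode=DATA remaining=3 emitted=11 chunks_done=1
Byte 19 = '6': mode=DATA remaining=2 emitted=12 chunks_done=1
Byte 20 = 'f': mode=DATA remaining=1 emitted=13 chunks_done=1
Byte 21 = 'x': mode=DATA_DONE remaining=0 emitted=14 chunks_done=1
Byte 22 = 0x0D: mode=DATA_CR remaining=0 emitted=14 chunks_done=1
Byte 23 = 0x0A: mode=SIZE remaining=0 emitted=14 chunks_done=2
Byte 24 = '3': mode=SIZE remaining=0 emitted=14 chunks_done=2
Byte 25 = 0x0D: mode=SIZE_CR remaining=0 emitted=14 chunks_done=2
Byte 26 = 0x0A: mode=DATA remaining=3 emitted=14 chunks_done=2
Byte 27 = '3': mode=DATA remaining=2 emitted=15 chunks_done=2
Byte 28 = 'g': mode=DATA remaining=1 emitted=16 chunks_done=2
Byte 29 = 'd': mode=DATA_DONE remaining=0 emitted=17 chunks_done=2
Byte 30 = 0x0D: mode=DATA_CR remaining=0 emitted=17 chunks_done=2
Byte 31 = 0x0A: mode=SIZE remaining=0 emitted=17 chunks_done=3
Byte 32 = '0': mode=SIZE remaining=0 emitted=17 chunks_done=3
Byte 33 = 0x0D: mode=SIZE_CR remaining=0 emitted=17 chunks_done=3
Byte 34 = 0x0A: mode=TERM remaining=0 emitted=17 chunks_done=3
Byte 35 = 0x0D: mode=TERM remaining=0 emitted=17 chunks_done=3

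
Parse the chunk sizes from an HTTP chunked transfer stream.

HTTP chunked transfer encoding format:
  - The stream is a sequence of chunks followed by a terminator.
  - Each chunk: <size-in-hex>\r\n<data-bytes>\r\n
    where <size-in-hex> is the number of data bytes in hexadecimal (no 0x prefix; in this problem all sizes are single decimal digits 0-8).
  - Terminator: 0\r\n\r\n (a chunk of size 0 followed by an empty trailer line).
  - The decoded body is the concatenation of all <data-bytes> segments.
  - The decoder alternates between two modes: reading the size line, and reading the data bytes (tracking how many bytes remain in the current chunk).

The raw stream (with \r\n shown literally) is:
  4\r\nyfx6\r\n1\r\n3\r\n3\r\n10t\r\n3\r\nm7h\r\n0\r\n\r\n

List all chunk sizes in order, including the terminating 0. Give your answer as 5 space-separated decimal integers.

Chunk 1: stream[0..1]='4' size=0x4=4, data at stream[3..7]='yfx6' -> body[0..4], body so far='yfx6'
Chunk 2: stream[9..10]='1' size=0x1=1, data at stream[12..13]='3' -> body[4..5], body so far='yfx63'
Chunk 3: stream[15..16]='3' size=0x3=3, data at stream[18..21]='10t' -> body[5..8], body so far='yfx6310t'
Chunk 4: stream[23..24]='3' size=0x3=3, data at stream[26..29]='m7h' -> body[8..11], body so far='yfx6310tm7h'
Chunk 5: stream[31..32]='0' size=0 (terminator). Final body='yfx6310tm7h' (11 bytes)

Answer: 4 1 3 3 0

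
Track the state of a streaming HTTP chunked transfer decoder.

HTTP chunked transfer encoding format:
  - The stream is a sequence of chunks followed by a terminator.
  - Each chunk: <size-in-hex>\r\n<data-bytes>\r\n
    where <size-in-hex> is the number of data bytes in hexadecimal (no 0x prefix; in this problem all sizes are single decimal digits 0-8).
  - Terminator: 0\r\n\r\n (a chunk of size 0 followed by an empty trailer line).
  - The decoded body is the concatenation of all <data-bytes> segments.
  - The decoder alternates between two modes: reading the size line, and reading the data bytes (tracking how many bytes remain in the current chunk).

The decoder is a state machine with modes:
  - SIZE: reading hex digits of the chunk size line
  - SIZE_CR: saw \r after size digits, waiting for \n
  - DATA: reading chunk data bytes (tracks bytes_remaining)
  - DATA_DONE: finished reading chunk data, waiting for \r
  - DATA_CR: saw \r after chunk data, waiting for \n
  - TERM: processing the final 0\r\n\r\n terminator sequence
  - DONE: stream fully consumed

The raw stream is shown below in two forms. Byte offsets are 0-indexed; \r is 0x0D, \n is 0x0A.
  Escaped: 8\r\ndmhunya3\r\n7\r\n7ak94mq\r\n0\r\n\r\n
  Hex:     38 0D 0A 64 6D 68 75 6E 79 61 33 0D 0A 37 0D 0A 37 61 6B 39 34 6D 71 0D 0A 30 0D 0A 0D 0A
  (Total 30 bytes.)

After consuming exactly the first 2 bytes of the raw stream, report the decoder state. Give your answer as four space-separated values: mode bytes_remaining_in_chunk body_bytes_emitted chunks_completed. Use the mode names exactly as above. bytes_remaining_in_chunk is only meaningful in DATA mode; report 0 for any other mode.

Answer: SIZE_CR 0 0 0

Derivation:
Byte 0 = '8': mode=SIZE remaining=0 emitted=0 chunks_done=0
Byte 1 = 0x0D: mode=SIZE_CR remaining=0 emitted=0 chunks_done=0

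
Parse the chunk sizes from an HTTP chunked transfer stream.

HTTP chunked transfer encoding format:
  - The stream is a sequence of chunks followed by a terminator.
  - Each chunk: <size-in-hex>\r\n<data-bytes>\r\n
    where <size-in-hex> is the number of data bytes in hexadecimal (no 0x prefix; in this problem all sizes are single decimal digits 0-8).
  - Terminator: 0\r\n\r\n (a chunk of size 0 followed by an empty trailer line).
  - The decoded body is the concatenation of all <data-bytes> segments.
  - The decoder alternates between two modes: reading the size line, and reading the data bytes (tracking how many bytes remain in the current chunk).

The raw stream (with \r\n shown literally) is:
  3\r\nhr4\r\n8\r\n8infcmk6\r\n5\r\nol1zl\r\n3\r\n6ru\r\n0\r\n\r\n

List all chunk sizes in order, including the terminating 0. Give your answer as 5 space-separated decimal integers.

Chunk 1: stream[0..1]='3' size=0x3=3, data at stream[3..6]='hr4' -> body[0..3], body so far='hr4'
Chunk 2: stream[8..9]='8' size=0x8=8, data at stream[11..19]='8infcmk6' -> body[3..11], body so far='hr48infcmk6'
Chunk 3: stream[21..22]='5' size=0x5=5, data at stream[24..29]='ol1zl' -> body[11..16], body so far='hr48infcmk6ol1zl'
Chunk 4: stream[31..32]='3' size=0x3=3, data at stream[34..37]='6ru' -> body[16..19], body so far='hr48infcmk6ol1zl6ru'
Chunk 5: stream[39..40]='0' size=0 (terminator). Final body='hr48infcmk6ol1zl6ru' (19 bytes)

Answer: 3 8 5 3 0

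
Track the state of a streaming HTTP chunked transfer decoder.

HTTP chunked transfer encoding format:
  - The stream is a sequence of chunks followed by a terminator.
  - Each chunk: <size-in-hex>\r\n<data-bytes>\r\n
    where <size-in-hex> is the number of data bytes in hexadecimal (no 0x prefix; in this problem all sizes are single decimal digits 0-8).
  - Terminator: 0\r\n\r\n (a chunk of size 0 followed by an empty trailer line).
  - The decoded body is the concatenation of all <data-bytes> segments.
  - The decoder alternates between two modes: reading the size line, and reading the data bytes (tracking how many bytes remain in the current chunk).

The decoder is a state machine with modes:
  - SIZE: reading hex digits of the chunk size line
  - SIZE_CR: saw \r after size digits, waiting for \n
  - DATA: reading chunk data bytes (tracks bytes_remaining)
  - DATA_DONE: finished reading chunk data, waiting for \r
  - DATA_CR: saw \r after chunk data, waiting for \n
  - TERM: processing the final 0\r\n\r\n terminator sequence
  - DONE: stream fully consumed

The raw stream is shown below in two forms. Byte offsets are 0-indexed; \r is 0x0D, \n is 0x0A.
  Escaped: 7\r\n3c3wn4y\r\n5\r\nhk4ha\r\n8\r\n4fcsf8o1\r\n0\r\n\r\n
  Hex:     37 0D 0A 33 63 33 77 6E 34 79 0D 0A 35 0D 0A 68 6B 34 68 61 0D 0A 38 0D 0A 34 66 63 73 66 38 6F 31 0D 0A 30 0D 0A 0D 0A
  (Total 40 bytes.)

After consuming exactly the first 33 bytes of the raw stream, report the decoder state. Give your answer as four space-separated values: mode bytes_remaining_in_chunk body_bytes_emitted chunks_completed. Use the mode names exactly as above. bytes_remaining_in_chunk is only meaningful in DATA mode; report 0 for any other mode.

Answer: DATA_DONE 0 20 2

Derivation:
Byte 0 = '7': mode=SIZE remaining=0 emitted=0 chunks_done=0
Byte 1 = 0x0D: mode=SIZE_CR remaining=0 emitted=0 chunks_done=0
Byte 2 = 0x0A: mode=DATA remaining=7 emitted=0 chunks_done=0
Byte 3 = '3': mode=DATA remaining=6 emitted=1 chunks_done=0
Byte 4 = 'c': mode=DATA remaining=5 emitted=2 chunks_done=0
Byte 5 = '3': mode=DATA remaining=4 emitted=3 chunks_done=0
Byte 6 = 'w': mode=DATA remaining=3 emitted=4 chunks_done=0
Byte 7 = 'n': mode=DATA remaining=2 emitted=5 chunks_done=0
Byte 8 = '4': mode=DATA remaining=1 emitted=6 chunks_done=0
Byte 9 = 'y': mode=DATA_DONE remaining=0 emitted=7 chunks_done=0
Byte 10 = 0x0D: mode=DATA_CR remaining=0 emitted=7 chunks_done=0
Byte 11 = 0x0A: mode=SIZE remaining=0 emitted=7 chunks_done=1
Byte 12 = '5': mode=SIZE remaining=0 emitted=7 chunks_done=1
Byte 13 = 0x0D: mode=SIZE_CR remaining=0 emitted=7 chunks_done=1
Byte 14 = 0x0A: mode=DATA remaining=5 emitted=7 chunks_done=1
Byte 15 = 'h': mode=DATA remaining=4 emitted=8 chunks_done=1
Byte 16 = 'k': mode=DATA remaining=3 emitted=9 chunks_done=1
Byte 17 = '4': mode=DATA remaining=2 emitted=10 chunks_done=1
Byte 18 = 'h': mode=DATA remaining=1 emitted=11 chunks_done=1
Byte 19 = 'a': mode=DATA_DONE remaining=0 emitted=12 chunks_done=1
Byte 20 = 0x0D: mode=DATA_CR remaining=0 emitted=12 chunks_done=1
Byte 21 = 0x0A: mode=SIZE remaining=0 emitted=12 chunks_done=2
Byte 22 = '8': mode=SIZE remaining=0 emitted=12 chunks_done=2
Byte 23 = 0x0D: mode=SIZE_CR remaining=0 emitted=12 chunks_done=2
Byte 24 = 0x0A: mode=DATA remaining=8 emitted=12 chunks_done=2
Byte 25 = '4': mode=DATA remaining=7 emitted=13 chunks_done=2
Byte 26 = 'f': mode=DATA remaining=6 emitted=14 chunks_done=2
Byte 27 = 'c': mode=DATA remaining=5 emitted=15 chunks_done=2
Byte 28 = 's': mode=DATA remaining=4 emitted=16 chunks_done=2
Byte 29 = 'f': mode=DATA remaining=3 emitted=17 chunks_done=2
Byte 30 = '8': mode=DATA remaining=2 emitted=18 chunks_done=2
Byte 31 = 'o': mode=DATA remaining=1 emitted=19 chunks_done=2
Byte 32 = '1': mode=DATA_DONE remaining=0 emitted=20 chunks_done=2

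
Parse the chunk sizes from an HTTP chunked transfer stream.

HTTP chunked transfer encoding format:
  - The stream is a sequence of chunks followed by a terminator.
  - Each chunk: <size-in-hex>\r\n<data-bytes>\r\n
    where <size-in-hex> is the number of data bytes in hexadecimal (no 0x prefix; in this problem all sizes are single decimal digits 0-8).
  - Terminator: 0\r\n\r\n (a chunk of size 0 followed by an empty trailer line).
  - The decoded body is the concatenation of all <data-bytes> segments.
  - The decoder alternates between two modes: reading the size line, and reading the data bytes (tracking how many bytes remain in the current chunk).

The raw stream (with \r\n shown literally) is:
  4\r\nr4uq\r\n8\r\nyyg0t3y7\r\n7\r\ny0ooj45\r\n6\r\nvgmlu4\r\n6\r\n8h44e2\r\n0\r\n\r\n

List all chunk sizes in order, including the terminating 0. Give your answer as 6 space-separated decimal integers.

Chunk 1: stream[0..1]='4' size=0x4=4, data at stream[3..7]='r4uq' -> body[0..4], body so far='r4uq'
Chunk 2: stream[9..10]='8' size=0x8=8, data at stream[12..20]='yyg0t3y7' -> body[4..12], body so far='r4uqyyg0t3y7'
Chunk 3: stream[22..23]='7' size=0x7=7, data at stream[25..32]='y0ooj45' -> body[12..19], body so far='r4uqyyg0t3y7y0ooj45'
Chunk 4: stream[34..35]='6' size=0x6=6, data at stream[37..43]='vgmlu4' -> body[19..25], body so far='r4uqyyg0t3y7y0ooj45vgmlu4'
Chunk 5: stream[45..46]='6' size=0x6=6, data at stream[48..54]='8h44e2' -> body[25..31], body so far='r4uqyyg0t3y7y0ooj45vgmlu48h44e2'
Chunk 6: stream[56..57]='0' size=0 (terminator). Final body='r4uqyyg0t3y7y0ooj45vgmlu48h44e2' (31 bytes)

Answer: 4 8 7 6 6 0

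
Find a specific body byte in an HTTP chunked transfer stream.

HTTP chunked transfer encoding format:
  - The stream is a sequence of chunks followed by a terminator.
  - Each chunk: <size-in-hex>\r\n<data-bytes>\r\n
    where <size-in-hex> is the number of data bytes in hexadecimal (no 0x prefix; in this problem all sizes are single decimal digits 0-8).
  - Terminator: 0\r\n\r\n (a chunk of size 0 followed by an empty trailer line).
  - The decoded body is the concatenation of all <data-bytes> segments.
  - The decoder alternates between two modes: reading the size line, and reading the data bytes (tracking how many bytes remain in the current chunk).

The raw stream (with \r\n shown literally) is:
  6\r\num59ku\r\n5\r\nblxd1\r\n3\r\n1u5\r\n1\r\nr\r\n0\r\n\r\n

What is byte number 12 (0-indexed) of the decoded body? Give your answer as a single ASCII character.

Answer: u

Derivation:
Chunk 1: stream[0..1]='6' size=0x6=6, data at stream[3..9]='um59ku' -> body[0..6], body so far='um59ku'
Chunk 2: stream[11..12]='5' size=0x5=5, data at stream[14..19]='blxd1' -> body[6..11], body so far='um59kublxd1'
Chunk 3: stream[21..22]='3' size=0x3=3, data at stream[24..27]='1u5' -> body[11..14], body so far='um59kublxd11u5'
Chunk 4: stream[29..30]='1' size=0x1=1, data at stream[32..33]='r' -> body[14..15], body so far='um59kublxd11u5r'
Chunk 5: stream[35..36]='0' size=0 (terminator). Final body='um59kublxd11u5r' (15 bytes)
Body byte 12 = 'u'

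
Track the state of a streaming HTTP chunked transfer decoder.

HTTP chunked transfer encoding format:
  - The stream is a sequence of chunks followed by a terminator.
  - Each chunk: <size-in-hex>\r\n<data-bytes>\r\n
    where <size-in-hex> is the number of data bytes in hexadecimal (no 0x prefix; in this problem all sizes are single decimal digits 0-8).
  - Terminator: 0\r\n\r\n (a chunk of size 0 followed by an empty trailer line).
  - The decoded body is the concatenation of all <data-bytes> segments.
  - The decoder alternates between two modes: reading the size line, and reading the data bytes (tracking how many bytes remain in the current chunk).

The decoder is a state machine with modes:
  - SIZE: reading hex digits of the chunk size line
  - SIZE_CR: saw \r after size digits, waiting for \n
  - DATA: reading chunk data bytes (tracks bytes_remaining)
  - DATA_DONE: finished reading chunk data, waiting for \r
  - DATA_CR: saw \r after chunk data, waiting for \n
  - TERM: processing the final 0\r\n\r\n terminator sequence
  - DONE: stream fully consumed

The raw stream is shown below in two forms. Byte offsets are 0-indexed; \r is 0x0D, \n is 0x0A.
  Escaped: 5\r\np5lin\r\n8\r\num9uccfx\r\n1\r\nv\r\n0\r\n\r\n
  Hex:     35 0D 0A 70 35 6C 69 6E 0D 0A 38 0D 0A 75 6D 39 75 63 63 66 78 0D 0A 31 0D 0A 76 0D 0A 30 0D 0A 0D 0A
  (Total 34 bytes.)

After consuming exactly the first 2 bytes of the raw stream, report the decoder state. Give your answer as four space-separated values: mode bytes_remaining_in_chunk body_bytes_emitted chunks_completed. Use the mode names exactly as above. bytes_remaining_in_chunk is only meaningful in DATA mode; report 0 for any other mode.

Byte 0 = '5': mode=SIZE remaining=0 emitted=0 chunks_done=0
Byte 1 = 0x0D: mode=SIZE_CR remaining=0 emitted=0 chunks_done=0

Answer: SIZE_CR 0 0 0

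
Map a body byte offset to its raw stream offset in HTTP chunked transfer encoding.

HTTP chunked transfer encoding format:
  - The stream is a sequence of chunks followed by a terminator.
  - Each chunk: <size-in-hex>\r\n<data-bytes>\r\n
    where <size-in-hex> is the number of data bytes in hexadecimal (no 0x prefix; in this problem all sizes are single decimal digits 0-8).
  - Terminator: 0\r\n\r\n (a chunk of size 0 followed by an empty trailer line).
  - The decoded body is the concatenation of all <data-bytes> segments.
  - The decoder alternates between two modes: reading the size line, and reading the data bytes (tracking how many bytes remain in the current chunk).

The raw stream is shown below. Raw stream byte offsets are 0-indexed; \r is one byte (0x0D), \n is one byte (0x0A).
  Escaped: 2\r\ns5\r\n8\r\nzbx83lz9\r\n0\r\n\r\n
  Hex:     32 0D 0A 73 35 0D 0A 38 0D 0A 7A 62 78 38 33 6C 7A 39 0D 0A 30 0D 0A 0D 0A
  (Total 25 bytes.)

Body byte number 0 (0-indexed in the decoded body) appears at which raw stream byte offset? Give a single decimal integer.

Answer: 3

Derivation:
Chunk 1: stream[0..1]='2' size=0x2=2, data at stream[3..5]='s5' -> body[0..2], body so far='s5'
Chunk 2: stream[7..8]='8' size=0x8=8, data at stream[10..18]='zbx83lz9' -> body[2..10], body so far='s5zbx83lz9'
Chunk 3: stream[20..21]='0' size=0 (terminator). Final body='s5zbx83lz9' (10 bytes)
Body byte 0 at stream offset 3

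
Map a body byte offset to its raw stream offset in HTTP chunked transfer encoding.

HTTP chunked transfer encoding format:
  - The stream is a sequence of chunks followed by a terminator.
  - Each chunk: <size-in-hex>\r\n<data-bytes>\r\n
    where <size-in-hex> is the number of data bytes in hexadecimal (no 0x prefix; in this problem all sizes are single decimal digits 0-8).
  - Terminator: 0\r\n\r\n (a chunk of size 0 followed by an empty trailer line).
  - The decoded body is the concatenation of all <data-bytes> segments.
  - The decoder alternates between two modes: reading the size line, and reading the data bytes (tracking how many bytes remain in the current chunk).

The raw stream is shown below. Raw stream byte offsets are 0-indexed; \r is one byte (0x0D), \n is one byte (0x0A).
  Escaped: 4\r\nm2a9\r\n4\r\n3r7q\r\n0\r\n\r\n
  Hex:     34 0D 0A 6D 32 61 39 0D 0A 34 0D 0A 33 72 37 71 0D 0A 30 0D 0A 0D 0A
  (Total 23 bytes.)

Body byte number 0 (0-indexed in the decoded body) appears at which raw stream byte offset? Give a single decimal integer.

Chunk 1: stream[0..1]='4' size=0x4=4, data at stream[3..7]='m2a9' -> body[0..4], body so far='m2a9'
Chunk 2: stream[9..10]='4' size=0x4=4, data at stream[12..16]='3r7q' -> body[4..8], body so far='m2a93r7q'
Chunk 3: stream[18..19]='0' size=0 (terminator). Final body='m2a93r7q' (8 bytes)
Body byte 0 at stream offset 3

Answer: 3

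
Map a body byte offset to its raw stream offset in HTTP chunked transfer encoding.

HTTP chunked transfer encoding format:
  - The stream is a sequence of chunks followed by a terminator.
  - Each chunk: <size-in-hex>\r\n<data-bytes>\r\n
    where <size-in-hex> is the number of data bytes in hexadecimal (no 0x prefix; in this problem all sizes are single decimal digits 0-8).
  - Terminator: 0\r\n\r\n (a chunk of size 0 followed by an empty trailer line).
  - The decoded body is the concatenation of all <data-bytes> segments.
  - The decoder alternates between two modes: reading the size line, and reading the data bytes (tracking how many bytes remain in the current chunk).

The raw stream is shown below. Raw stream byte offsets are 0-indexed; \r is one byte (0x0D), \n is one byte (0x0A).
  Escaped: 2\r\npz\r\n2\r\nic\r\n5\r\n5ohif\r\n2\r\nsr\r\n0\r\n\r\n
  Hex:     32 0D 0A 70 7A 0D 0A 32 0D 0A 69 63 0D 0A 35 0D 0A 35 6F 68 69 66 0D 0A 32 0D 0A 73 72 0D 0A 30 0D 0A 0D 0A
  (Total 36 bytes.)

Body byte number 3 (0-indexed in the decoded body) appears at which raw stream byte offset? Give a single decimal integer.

Answer: 11

Derivation:
Chunk 1: stream[0..1]='2' size=0x2=2, data at stream[3..5]='pz' -> body[0..2], body so far='pz'
Chunk 2: stream[7..8]='2' size=0x2=2, data at stream[10..12]='ic' -> body[2..4], body so far='pzic'
Chunk 3: stream[14..15]='5' size=0x5=5, data at stream[17..22]='5ohif' -> body[4..9], body so far='pzic5ohif'
Chunk 4: stream[24..25]='2' size=0x2=2, data at stream[27..29]='sr' -> body[9..11], body so far='pzic5ohifsr'
Chunk 5: stream[31..32]='0' size=0 (terminator). Final body='pzic5ohifsr' (11 bytes)
Body byte 3 at stream offset 11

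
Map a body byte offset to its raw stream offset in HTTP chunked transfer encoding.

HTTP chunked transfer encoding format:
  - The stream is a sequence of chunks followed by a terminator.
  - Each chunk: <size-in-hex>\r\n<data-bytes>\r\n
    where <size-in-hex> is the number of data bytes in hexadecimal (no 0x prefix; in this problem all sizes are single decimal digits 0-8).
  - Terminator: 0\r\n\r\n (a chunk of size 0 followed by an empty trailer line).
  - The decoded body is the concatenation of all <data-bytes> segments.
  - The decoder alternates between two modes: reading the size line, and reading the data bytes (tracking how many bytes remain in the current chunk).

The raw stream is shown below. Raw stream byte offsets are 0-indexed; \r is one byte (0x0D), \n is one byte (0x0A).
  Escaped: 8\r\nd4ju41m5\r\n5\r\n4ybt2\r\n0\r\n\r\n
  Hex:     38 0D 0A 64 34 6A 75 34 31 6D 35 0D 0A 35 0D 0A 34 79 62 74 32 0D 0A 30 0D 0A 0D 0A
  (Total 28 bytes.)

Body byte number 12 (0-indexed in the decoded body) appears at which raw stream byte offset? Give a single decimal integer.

Answer: 20

Derivation:
Chunk 1: stream[0..1]='8' size=0x8=8, data at stream[3..11]='d4ju41m5' -> body[0..8], body so far='d4ju41m5'
Chunk 2: stream[13..14]='5' size=0x5=5, data at stream[16..21]='4ybt2' -> body[8..13], body so far='d4ju41m54ybt2'
Chunk 3: stream[23..24]='0' size=0 (terminator). Final body='d4ju41m54ybt2' (13 bytes)
Body byte 12 at stream offset 20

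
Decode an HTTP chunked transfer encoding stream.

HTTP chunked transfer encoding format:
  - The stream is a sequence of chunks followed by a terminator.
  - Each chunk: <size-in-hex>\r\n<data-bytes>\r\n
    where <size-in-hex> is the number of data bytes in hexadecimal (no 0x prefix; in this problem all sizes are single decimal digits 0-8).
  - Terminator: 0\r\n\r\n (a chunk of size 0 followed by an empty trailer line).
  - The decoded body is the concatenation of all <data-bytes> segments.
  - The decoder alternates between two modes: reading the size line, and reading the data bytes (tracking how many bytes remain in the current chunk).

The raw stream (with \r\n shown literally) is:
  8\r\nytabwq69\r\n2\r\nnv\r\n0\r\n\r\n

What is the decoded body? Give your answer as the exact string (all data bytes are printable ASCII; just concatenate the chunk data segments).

Chunk 1: stream[0..1]='8' size=0x8=8, data at stream[3..11]='ytabwq69' -> body[0..8], body so far='ytabwq69'
Chunk 2: stream[13..14]='2' size=0x2=2, data at stream[16..18]='nv' -> body[8..10], body so far='ytabwq69nv'
Chunk 3: stream[20..21]='0' size=0 (terminator). Final body='ytabwq69nv' (10 bytes)

Answer: ytabwq69nv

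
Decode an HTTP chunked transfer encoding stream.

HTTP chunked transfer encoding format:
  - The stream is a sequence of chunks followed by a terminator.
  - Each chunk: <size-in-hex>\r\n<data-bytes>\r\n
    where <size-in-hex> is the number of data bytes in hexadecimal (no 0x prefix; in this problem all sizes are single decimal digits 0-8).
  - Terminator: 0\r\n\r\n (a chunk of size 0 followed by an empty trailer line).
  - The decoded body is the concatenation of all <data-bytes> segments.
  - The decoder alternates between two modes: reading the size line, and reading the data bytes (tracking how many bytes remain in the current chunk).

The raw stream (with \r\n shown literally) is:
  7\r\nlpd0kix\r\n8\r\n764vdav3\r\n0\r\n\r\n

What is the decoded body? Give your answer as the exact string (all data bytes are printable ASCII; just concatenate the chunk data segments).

Answer: lpd0kix764vdav3

Derivation:
Chunk 1: stream[0..1]='7' size=0x7=7, data at stream[3..10]='lpd0kix' -> body[0..7], body so far='lpd0kix'
Chunk 2: stream[12..13]='8' size=0x8=8, data at stream[15..23]='764vdav3' -> body[7..15], body so far='lpd0kix764vdav3'
Chunk 3: stream[25..26]='0' size=0 (terminator). Final body='lpd0kix764vdav3' (15 bytes)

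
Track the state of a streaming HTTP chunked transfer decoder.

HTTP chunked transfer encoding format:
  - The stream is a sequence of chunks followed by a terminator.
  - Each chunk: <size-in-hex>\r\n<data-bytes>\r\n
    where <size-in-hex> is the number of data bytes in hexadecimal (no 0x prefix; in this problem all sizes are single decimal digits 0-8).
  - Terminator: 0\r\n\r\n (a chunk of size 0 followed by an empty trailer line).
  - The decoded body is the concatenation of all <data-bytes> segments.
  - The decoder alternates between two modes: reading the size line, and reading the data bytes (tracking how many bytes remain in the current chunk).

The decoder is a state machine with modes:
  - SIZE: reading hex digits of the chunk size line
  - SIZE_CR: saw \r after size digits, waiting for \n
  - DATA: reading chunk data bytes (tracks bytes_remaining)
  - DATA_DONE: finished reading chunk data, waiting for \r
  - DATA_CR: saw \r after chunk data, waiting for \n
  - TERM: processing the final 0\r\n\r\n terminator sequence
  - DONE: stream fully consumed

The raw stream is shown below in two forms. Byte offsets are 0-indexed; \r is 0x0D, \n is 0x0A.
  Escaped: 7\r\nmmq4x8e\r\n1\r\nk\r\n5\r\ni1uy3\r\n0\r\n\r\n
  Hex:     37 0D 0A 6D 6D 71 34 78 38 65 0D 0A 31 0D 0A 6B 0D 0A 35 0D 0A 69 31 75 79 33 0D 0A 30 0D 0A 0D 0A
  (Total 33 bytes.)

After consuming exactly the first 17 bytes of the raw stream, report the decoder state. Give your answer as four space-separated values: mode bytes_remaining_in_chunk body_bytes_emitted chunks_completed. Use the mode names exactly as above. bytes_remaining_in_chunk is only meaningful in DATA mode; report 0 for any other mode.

Answer: DATA_CR 0 8 1

Derivation:
Byte 0 = '7': mode=SIZE remaining=0 emitted=0 chunks_done=0
Byte 1 = 0x0D: mode=SIZE_CR remaining=0 emitted=0 chunks_done=0
Byte 2 = 0x0A: mode=DATA remaining=7 emitted=0 chunks_done=0
Byte 3 = 'm': mode=DATA remaining=6 emitted=1 chunks_done=0
Byte 4 = 'm': mode=DATA remaining=5 emitted=2 chunks_done=0
Byte 5 = 'q': mode=DATA remaining=4 emitted=3 chunks_done=0
Byte 6 = '4': mode=DATA remaining=3 emitted=4 chunks_done=0
Byte 7 = 'x': mode=DATA remaining=2 emitted=5 chunks_done=0
Byte 8 = '8': mode=DATA remaining=1 emitted=6 chunks_done=0
Byte 9 = 'e': mode=DATA_DONE remaining=0 emitted=7 chunks_done=0
Byte 10 = 0x0D: mode=DATA_CR remaining=0 emitted=7 chunks_done=0
Byte 11 = 0x0A: mode=SIZE remaining=0 emitted=7 chunks_done=1
Byte 12 = '1': mode=SIZE remaining=0 emitted=7 chunks_done=1
Byte 13 = 0x0D: mode=SIZE_CR remaining=0 emitted=7 chunks_done=1
Byte 14 = 0x0A: mode=DATA remaining=1 emitted=7 chunks_done=1
Byte 15 = 'k': mode=DATA_DONE remaining=0 emitted=8 chunks_done=1
Byte 16 = 0x0D: mode=DATA_CR remaining=0 emitted=8 chunks_done=1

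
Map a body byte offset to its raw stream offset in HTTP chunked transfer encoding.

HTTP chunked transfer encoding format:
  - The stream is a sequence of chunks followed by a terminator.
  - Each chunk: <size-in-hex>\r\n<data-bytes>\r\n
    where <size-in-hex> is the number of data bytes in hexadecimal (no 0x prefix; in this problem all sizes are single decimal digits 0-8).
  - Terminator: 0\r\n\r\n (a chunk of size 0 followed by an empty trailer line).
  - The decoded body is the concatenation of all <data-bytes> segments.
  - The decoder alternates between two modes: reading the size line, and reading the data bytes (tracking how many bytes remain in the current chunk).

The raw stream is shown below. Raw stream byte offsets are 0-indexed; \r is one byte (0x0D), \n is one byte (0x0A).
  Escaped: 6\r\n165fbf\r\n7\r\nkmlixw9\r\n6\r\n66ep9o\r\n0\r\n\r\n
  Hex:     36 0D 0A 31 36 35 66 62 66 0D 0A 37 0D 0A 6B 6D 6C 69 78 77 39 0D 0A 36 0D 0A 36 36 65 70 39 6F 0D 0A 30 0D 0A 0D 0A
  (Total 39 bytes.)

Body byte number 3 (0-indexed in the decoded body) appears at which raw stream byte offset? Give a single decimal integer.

Answer: 6

Derivation:
Chunk 1: stream[0..1]='6' size=0x6=6, data at stream[3..9]='165fbf' -> body[0..6], body so far='165fbf'
Chunk 2: stream[11..12]='7' size=0x7=7, data at stream[14..21]='kmlixw9' -> body[6..13], body so far='165fbfkmlixw9'
Chunk 3: stream[23..24]='6' size=0x6=6, data at stream[26..32]='66ep9o' -> body[13..19], body so far='165fbfkmlixw966ep9o'
Chunk 4: stream[34..35]='0' size=0 (terminator). Final body='165fbfkmlixw966ep9o' (19 bytes)
Body byte 3 at stream offset 6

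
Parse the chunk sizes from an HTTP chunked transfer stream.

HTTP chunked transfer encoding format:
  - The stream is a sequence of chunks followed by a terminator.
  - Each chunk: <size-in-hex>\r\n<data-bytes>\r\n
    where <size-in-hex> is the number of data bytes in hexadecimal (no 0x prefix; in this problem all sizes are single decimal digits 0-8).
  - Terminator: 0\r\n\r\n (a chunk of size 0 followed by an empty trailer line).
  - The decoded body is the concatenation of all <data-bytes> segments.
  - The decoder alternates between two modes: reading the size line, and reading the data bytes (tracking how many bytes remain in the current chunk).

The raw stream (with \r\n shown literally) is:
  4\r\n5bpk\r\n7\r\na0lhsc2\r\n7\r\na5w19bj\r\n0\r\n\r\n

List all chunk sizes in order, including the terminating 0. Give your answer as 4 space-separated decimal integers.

Chunk 1: stream[0..1]='4' size=0x4=4, data at stream[3..7]='5bpk' -> body[0..4], body so far='5bpk'
Chunk 2: stream[9..10]='7' size=0x7=7, data at stream[12..19]='a0lhsc2' -> body[4..11], body so far='5bpka0lhsc2'
Chunk 3: stream[21..22]='7' size=0x7=7, data at stream[24..31]='a5w19bj' -> body[11..18], body so far='5bpka0lhsc2a5w19bj'
Chunk 4: stream[33..34]='0' size=0 (terminator). Final body='5bpka0lhsc2a5w19bj' (18 bytes)

Answer: 4 7 7 0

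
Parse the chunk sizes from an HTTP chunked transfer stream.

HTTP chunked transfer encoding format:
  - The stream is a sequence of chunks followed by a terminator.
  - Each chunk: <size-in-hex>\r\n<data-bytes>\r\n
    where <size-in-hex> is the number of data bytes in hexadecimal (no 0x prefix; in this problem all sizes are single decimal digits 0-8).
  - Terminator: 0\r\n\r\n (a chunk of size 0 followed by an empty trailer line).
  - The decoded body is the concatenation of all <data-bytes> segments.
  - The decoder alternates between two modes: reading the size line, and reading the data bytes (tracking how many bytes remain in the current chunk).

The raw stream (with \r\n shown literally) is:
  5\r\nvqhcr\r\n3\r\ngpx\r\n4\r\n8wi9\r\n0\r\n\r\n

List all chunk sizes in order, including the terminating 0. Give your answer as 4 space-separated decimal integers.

Chunk 1: stream[0..1]='5' size=0x5=5, data at stream[3..8]='vqhcr' -> body[0..5], body so far='vqhcr'
Chunk 2: stream[10..11]='3' size=0x3=3, data at stream[13..16]='gpx' -> body[5..8], body so far='vqhcrgpx'
Chunk 3: stream[18..19]='4' size=0x4=4, data at stream[21..25]='8wi9' -> body[8..12], body so far='vqhcrgpx8wi9'
Chunk 4: stream[27..28]='0' size=0 (terminator). Final body='vqhcrgpx8wi9' (12 bytes)

Answer: 5 3 4 0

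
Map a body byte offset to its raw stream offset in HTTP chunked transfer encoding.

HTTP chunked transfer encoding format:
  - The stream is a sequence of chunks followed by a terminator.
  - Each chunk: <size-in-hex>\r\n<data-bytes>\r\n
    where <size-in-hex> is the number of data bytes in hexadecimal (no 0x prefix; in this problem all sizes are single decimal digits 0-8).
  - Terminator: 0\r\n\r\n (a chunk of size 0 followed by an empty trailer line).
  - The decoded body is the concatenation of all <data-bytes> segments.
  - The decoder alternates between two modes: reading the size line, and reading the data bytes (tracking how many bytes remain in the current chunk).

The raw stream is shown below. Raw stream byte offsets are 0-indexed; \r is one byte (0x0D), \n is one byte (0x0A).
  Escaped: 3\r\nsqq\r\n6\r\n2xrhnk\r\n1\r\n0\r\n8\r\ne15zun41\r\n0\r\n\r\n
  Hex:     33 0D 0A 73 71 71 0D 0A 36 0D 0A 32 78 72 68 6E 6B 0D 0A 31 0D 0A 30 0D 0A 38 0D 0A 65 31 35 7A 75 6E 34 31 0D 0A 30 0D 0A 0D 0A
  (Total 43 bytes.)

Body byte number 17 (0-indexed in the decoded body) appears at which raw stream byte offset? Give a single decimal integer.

Chunk 1: stream[0..1]='3' size=0x3=3, data at stream[3..6]='sqq' -> body[0..3], body so far='sqq'
Chunk 2: stream[8..9]='6' size=0x6=6, data at stream[11..17]='2xrhnk' -> body[3..9], body so far='sqq2xrhnk'
Chunk 3: stream[19..20]='1' size=0x1=1, data at stream[22..23]='0' -> body[9..10], body so far='sqq2xrhnk0'
Chunk 4: stream[25..26]='8' size=0x8=8, data at stream[28..36]='e15zun41' -> body[10..18], body so far='sqq2xrhnk0e15zun41'
Chunk 5: stream[38..39]='0' size=0 (terminator). Final body='sqq2xrhnk0e15zun41' (18 bytes)
Body byte 17 at stream offset 35

Answer: 35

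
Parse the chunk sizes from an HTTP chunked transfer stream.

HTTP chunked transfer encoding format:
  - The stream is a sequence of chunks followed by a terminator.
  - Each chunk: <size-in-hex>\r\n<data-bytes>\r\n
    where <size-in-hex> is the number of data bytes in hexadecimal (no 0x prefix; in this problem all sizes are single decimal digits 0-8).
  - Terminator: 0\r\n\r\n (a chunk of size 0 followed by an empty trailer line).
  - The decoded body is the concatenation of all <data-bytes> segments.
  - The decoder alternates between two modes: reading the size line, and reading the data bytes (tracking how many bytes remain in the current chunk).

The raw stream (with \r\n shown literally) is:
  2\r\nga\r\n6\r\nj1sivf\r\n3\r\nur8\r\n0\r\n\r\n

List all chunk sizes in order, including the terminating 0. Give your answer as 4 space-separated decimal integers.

Chunk 1: stream[0..1]='2' size=0x2=2, data at stream[3..5]='ga' -> body[0..2], body so far='ga'
Chunk 2: stream[7..8]='6' size=0x6=6, data at stream[10..16]='j1sivf' -> body[2..8], body so far='gaj1sivf'
Chunk 3: stream[18..19]='3' size=0x3=3, data at stream[21..24]='ur8' -> body[8..11], body so far='gaj1sivfur8'
Chunk 4: stream[26..27]='0' size=0 (terminator). Final body='gaj1sivfur8' (11 bytes)

Answer: 2 6 3 0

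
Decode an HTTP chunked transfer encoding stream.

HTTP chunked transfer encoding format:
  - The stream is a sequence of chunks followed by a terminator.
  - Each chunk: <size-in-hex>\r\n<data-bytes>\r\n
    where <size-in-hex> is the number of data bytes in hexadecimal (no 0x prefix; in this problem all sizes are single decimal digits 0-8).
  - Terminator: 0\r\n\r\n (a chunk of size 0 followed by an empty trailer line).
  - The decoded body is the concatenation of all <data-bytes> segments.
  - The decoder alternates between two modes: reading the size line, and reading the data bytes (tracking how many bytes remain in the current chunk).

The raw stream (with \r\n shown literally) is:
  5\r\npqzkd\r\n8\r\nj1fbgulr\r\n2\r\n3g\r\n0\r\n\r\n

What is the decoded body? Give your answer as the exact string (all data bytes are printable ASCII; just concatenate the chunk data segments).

Chunk 1: stream[0..1]='5' size=0x5=5, data at stream[3..8]='pqzkd' -> body[0..5], body so far='pqzkd'
Chunk 2: stream[10..11]='8' size=0x8=8, data at stream[13..21]='j1fbgulr' -> body[5..13], body so far='pqzkdj1fbgulr'
Chunk 3: stream[23..24]='2' size=0x2=2, data at stream[26..28]='3g' -> body[13..15], body so far='pqzkdj1fbgulr3g'
Chunk 4: stream[30..31]='0' size=0 (terminator). Final body='pqzkdj1fbgulr3g' (15 bytes)

Answer: pqzkdj1fbgulr3g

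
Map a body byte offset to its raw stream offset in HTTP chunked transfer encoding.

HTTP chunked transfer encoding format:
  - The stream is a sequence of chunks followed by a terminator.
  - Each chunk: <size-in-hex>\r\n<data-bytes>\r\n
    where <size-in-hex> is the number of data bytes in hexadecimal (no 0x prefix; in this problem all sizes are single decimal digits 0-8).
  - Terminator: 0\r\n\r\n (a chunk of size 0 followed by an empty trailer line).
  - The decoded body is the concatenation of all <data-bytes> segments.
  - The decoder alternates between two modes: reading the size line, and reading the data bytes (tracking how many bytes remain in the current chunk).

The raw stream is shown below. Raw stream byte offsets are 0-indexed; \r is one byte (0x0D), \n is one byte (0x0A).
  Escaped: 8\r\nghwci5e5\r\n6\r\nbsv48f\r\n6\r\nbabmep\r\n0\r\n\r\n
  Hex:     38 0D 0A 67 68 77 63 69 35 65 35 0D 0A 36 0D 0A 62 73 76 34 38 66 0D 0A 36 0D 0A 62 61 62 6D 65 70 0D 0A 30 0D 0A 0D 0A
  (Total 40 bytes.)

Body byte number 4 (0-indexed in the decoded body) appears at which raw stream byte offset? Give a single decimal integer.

Chunk 1: stream[0..1]='8' size=0x8=8, data at stream[3..11]='ghwci5e5' -> body[0..8], body so far='ghwci5e5'
Chunk 2: stream[13..14]='6' size=0x6=6, data at stream[16..22]='bsv48f' -> body[8..14], body so far='ghwci5e5bsv48f'
Chunk 3: stream[24..25]='6' size=0x6=6, data at stream[27..33]='babmep' -> body[14..20], body so far='ghwci5e5bsv48fbabmep'
Chunk 4: stream[35..36]='0' size=0 (terminator). Final body='ghwci5e5bsv48fbabmep' (20 bytes)
Body byte 4 at stream offset 7

Answer: 7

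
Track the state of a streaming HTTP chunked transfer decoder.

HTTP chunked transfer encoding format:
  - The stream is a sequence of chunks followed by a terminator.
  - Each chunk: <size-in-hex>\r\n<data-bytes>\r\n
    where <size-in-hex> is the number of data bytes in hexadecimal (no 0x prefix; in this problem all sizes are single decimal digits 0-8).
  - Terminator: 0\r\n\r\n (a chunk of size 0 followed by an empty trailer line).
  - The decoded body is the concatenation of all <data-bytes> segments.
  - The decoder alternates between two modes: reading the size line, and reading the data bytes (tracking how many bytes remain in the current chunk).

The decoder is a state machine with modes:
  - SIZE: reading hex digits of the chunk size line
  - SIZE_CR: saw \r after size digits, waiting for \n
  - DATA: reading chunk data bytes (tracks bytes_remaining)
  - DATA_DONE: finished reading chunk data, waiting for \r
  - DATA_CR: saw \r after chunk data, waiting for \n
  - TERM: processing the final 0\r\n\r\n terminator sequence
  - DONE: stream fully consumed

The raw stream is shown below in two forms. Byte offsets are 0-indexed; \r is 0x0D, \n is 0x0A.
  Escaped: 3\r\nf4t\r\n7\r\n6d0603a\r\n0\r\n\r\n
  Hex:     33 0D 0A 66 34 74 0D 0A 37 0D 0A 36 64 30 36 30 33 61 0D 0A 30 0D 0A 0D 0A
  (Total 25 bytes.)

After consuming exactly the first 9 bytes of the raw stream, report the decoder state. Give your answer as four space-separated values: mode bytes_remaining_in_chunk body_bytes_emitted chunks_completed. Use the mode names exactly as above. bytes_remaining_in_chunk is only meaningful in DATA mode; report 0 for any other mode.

Answer: SIZE 0 3 1

Derivation:
Byte 0 = '3': mode=SIZE remaining=0 emitted=0 chunks_done=0
Byte 1 = 0x0D: mode=SIZE_CR remaining=0 emitted=0 chunks_done=0
Byte 2 = 0x0A: mode=DATA remaining=3 emitted=0 chunks_done=0
Byte 3 = 'f': mode=DATA remaining=2 emitted=1 chunks_done=0
Byte 4 = '4': mode=DATA remaining=1 emitted=2 chunks_done=0
Byte 5 = 't': mode=DATA_DONE remaining=0 emitted=3 chunks_done=0
Byte 6 = 0x0D: mode=DATA_CR remaining=0 emitted=3 chunks_done=0
Byte 7 = 0x0A: mode=SIZE remaining=0 emitted=3 chunks_done=1
Byte 8 = '7': mode=SIZE remaining=0 emitted=3 chunks_done=1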